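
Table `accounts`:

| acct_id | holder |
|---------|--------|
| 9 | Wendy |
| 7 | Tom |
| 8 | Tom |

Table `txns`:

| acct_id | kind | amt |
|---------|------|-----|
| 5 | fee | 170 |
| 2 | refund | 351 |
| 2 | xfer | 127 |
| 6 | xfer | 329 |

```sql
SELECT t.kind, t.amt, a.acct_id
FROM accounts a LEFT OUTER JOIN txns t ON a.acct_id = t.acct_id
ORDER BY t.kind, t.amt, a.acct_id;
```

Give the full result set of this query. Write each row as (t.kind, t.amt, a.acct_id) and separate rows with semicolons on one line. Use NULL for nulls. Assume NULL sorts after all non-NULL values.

LEFT JOIN keeps every row from `accounts`; unmatched rows get NULL for `txns`'s columns.
Matching on a.acct_id = t.acct_id.
Matched pairs: 0; unmatched a rows kept: 3.

(NULL, NULL, 7); (NULL, NULL, 8); (NULL, NULL, 9)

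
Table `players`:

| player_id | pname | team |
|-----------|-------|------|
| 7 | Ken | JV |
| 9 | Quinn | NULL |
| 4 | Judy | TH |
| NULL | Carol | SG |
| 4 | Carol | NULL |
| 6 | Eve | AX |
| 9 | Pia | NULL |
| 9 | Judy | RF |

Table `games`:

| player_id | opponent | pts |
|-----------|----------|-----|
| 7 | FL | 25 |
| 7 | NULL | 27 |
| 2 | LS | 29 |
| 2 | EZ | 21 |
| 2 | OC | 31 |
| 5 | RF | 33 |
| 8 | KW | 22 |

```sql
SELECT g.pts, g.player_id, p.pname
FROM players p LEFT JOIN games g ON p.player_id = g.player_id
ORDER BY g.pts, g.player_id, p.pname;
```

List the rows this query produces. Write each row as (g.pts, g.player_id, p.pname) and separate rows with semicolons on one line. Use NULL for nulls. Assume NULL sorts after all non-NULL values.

LEFT JOIN keeps every row from `players`; unmatched rows get NULL for `games`'s columns.
Matching on p.player_id = g.player_id. A NULL in a compared column never satisfies the condition.
- p row (player_id=7): matches 2 g row(s) → 2 output row(s).
- p row (player_id=9): no match → kept, g columns NULL.
- p row (player_id=4): no match → kept, g columns NULL.
- p row (player_id=NULL): no match → kept, g columns NULL.
- p row (player_id=4): no match → kept, g columns NULL.
- p row (player_id=6): no match → kept, g columns NULL.
- p row (player_id=9): no match → kept, g columns NULL.
- p row (player_id=9): no match → kept, g columns NULL.
After projecting and ordering:
g.pts | g.player_id | p.pname
25 | 7 | Ken
27 | 7 | Ken
NULL | NULL | Carol
NULL | NULL | Carol
NULL | NULL | Eve
NULL | NULL | Judy
NULL | NULL | Judy
NULL | NULL | Pia
NULL | NULL | Quinn

(25, 7, Ken); (27, 7, Ken); (NULL, NULL, Carol); (NULL, NULL, Carol); (NULL, NULL, Eve); (NULL, NULL, Judy); (NULL, NULL, Judy); (NULL, NULL, Pia); (NULL, NULL, Quinn)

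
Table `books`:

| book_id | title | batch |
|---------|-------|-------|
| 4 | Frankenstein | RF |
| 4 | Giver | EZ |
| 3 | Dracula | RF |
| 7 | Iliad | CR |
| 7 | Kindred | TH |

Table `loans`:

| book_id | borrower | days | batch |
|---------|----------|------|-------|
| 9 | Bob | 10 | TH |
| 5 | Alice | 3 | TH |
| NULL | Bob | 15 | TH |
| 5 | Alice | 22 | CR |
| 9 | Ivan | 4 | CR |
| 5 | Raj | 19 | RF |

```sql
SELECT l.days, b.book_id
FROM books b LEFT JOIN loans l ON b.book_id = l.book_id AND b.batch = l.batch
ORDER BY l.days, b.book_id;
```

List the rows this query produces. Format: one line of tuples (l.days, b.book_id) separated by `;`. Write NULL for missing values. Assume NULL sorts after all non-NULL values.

LEFT JOIN keeps every row from `books`; unmatched rows get NULL for `loans`'s columns.
Matching on b.book_id = l.book_id AND b.batch = l.batch. A NULL in a compared column never satisfies the condition.
Matched pairs: 0; unmatched b rows kept: 5.

(NULL, 3); (NULL, 4); (NULL, 4); (NULL, 7); (NULL, 7)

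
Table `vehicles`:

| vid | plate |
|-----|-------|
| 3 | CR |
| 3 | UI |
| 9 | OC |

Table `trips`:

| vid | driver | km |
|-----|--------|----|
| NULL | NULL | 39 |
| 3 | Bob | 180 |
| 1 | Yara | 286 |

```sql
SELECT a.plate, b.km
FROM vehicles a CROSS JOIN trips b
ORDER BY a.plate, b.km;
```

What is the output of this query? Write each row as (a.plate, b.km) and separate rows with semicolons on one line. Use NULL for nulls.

(CR, 39); (CR, 180); (CR, 286); (OC, 39); (OC, 180); (OC, 286); (UI, 39); (UI, 180); (UI, 286)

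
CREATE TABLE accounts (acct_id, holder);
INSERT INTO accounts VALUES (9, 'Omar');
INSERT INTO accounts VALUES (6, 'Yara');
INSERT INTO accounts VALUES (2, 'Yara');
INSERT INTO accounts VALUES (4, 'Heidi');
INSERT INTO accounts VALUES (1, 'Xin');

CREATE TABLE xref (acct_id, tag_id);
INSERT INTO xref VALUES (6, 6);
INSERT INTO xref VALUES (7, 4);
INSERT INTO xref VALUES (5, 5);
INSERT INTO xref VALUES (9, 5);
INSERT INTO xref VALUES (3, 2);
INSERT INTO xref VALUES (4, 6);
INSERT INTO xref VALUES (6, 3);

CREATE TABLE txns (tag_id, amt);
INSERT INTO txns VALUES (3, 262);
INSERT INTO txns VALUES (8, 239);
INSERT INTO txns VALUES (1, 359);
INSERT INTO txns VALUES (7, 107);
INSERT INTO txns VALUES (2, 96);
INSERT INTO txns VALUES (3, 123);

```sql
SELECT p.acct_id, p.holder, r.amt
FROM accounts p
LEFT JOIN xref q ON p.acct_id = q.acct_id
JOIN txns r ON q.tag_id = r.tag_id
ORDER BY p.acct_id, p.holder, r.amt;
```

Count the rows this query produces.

Evaluate left to right. First `accounts p LEFT JOIN xref q` on acct_id: 6 row(s).
Then INNER JOIN `txns r` on tag_id: keep only rows whose q.tag_id appears in r.
Result: 2 row(s).

2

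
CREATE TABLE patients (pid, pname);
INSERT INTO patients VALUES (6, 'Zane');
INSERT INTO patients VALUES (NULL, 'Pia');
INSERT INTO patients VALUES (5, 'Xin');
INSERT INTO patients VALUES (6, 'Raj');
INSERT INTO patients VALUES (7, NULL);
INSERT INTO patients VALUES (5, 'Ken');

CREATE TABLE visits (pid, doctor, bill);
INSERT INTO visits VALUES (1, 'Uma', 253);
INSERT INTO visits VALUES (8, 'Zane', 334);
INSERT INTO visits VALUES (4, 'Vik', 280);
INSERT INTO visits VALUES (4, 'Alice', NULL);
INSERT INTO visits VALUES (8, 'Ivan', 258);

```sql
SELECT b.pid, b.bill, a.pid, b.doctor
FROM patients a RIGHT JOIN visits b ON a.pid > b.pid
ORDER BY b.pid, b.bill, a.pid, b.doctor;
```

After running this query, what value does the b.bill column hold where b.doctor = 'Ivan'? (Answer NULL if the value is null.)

258

RIGHT JOIN keeps every row from `visits`; unmatched rows get NULL for `patients`'s columns.
Matching on a.pid > b.pid. A NULL in a compared column never satisfies the condition.
- a (pid=6) pairs with 3 row(s) of b.
- a (pid=NULL) has no partner in b.
- a (pid=5) pairs with 3 row(s) of b.
- a (pid=6) pairs with 3 row(s) of b.
- a (pid=7) pairs with 3 row(s) of b.
- a (pid=5) pairs with 3 row(s) of b.
- 2 b row(s) had no a match → kept, a columns NULL.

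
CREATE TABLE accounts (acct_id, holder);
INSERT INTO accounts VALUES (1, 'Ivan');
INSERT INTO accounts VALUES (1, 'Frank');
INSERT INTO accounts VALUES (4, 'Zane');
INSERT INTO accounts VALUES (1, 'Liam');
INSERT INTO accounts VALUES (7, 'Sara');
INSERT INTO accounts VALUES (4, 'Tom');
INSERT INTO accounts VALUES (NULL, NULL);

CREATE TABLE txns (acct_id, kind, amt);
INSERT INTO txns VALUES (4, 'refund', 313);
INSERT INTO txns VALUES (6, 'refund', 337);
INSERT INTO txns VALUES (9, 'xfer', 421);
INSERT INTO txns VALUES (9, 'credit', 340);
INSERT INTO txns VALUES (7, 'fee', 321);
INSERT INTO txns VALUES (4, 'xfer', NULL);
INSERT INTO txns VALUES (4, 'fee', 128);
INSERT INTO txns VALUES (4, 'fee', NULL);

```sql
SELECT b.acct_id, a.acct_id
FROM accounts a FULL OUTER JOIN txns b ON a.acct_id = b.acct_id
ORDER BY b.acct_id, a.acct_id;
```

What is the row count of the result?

FULL OUTER JOIN keeps every row from both sides; unmatched rows get NULL for the other side's columns.
Matching on a.acct_id = b.acct_id. A NULL in a compared column never satisfies the condition.
Matched pairs: 9; unmatched a rows kept: 4; unmatched b rows kept: 3.
Total: 9 matched + 7 padded = 16 rows.

16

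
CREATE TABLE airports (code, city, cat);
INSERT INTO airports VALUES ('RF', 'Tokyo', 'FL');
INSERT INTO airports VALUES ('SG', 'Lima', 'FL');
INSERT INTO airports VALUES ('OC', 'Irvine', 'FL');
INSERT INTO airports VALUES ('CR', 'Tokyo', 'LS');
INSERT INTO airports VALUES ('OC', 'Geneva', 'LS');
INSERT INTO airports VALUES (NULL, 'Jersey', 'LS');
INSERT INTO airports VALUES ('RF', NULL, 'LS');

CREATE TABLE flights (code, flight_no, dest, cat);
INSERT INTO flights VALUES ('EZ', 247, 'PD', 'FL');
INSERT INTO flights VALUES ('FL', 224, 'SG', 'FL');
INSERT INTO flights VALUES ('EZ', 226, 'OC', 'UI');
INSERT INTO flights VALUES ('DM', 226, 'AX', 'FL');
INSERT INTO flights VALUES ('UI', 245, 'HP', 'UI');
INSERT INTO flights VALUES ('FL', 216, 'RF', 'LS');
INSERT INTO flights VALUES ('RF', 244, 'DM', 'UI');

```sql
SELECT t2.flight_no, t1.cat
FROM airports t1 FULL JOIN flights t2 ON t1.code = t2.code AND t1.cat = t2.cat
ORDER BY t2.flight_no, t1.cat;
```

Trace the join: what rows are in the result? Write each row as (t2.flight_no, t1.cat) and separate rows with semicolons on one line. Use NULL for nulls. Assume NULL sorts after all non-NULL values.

FULL OUTER JOIN keeps every row from both sides; unmatched rows get NULL for the other side's columns.
Matching on t1.code = t2.code AND t1.cat = t2.cat. A NULL in a compared column never satisfies the condition.
Matched pairs: 0; unmatched t1 rows kept: 7; unmatched t2 rows kept: 7.

(216, NULL); (224, NULL); (226, NULL); (226, NULL); (244, NULL); (245, NULL); (247, NULL); (NULL, FL); (NULL, FL); (NULL, FL); (NULL, LS); (NULL, LS); (NULL, LS); (NULL, LS)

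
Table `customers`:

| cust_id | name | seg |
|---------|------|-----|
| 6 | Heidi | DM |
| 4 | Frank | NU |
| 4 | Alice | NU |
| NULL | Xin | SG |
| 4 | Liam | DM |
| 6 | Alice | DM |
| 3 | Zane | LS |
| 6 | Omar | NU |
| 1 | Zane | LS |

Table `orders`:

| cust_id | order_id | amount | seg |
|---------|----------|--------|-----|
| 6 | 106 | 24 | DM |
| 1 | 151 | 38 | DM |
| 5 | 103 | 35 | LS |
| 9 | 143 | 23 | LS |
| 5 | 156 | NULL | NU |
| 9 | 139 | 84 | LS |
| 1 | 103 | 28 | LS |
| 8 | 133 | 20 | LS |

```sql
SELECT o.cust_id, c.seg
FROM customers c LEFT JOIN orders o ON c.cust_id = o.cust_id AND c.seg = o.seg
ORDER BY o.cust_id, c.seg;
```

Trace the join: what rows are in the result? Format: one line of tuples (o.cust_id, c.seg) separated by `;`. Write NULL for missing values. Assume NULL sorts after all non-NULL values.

(1, LS); (6, DM); (6, DM); (NULL, DM); (NULL, LS); (NULL, NU); (NULL, NU); (NULL, NU); (NULL, SG)

LEFT JOIN keeps every row from `customers`; unmatched rows get NULL for `orders`'s columns.
Matching on c.cust_id = o.cust_id AND c.seg = o.seg. A NULL in a compared column never satisfies the condition.
- cust_id=6, seg=DM: 1 matching o row(s), so 1 row(s) emitted.
- cust_id=4, seg=NU: no o row matches, row kept with o columns NULL.
- cust_id=4, seg=NU: no o row matches, row kept with o columns NULL.
- cust_id=NULL, seg=SG: no o row matches, row kept with o columns NULL.
- cust_id=4, seg=DM: no o row matches, row kept with o columns NULL.
- cust_id=6, seg=DM: 1 matching o row(s), so 1 row(s) emitted.
- cust_id=3, seg=LS: no o row matches, row kept with o columns NULL.
- cust_id=6, seg=NU: no o row matches, row kept with o columns NULL.
- cust_id=1, seg=LS: 1 matching o row(s), so 1 row(s) emitted.
After projecting and ordering:
o.cust_id | c.seg
1 | LS
6 | DM
6 | DM
NULL | DM
NULL | LS
NULL | NU
NULL | NU
NULL | NU
NULL | SG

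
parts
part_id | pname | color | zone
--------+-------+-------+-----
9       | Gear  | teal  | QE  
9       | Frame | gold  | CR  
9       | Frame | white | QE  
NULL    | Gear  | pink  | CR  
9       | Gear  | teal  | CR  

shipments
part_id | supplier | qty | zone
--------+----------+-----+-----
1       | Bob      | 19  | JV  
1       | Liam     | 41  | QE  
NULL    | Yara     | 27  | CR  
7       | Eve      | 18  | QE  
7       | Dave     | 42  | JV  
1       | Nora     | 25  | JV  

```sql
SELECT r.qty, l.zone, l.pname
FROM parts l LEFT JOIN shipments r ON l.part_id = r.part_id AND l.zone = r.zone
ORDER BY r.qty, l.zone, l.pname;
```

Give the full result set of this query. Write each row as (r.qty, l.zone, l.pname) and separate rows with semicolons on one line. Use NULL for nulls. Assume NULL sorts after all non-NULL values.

(NULL, CR, Frame); (NULL, CR, Gear); (NULL, CR, Gear); (NULL, QE, Frame); (NULL, QE, Gear)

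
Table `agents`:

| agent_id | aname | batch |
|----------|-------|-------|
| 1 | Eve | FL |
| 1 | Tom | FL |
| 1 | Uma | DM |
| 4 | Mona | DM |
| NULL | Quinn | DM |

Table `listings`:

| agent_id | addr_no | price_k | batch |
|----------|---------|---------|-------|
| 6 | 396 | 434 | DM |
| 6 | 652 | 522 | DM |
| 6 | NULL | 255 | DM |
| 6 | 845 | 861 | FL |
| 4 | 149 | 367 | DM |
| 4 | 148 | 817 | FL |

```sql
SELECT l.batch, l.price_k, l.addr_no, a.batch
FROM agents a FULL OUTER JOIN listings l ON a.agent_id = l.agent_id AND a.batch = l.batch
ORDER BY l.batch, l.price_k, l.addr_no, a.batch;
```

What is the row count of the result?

FULL OUTER JOIN keeps every row from both sides; unmatched rows get NULL for the other side's columns.
Matching on a.agent_id = l.agent_id AND a.batch = l.batch. A NULL in a compared column never satisfies the condition.
- a[0] agent_id=1, batch=FL → no match; kept with NULLs on the l side.
- a[1] agent_id=1, batch=FL → no match; kept with NULLs on the l side.
- a[2] agent_id=1, batch=DM → no match; kept with NULLs on the l side.
- a[3] agent_id=4, batch=DM → 1 match(es) in l → 1 row(s).
- a[4] agent_id=NULL, batch=DM → no match; kept with NULLs on the l side.
- 5 l row(s) had no a match → kept, a columns NULL.
Total: 1 matched + 9 padded = 10 rows.

10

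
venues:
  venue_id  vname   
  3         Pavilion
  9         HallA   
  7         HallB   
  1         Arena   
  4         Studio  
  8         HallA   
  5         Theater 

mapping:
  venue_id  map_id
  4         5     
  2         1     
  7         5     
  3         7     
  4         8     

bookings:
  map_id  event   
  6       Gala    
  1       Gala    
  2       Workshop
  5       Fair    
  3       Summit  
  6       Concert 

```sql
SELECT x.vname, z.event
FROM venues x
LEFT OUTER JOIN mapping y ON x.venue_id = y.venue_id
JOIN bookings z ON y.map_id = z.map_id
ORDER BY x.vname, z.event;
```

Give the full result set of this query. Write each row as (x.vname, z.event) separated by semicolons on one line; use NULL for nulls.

(HallB, Fair); (Studio, Fair)

Evaluate left to right. First `venues x LEFT JOIN mapping y` on venue_id: 8 row(s).
Then INNER JOIN `bookings z` on map_id: keep only rows whose y.map_id appears in z.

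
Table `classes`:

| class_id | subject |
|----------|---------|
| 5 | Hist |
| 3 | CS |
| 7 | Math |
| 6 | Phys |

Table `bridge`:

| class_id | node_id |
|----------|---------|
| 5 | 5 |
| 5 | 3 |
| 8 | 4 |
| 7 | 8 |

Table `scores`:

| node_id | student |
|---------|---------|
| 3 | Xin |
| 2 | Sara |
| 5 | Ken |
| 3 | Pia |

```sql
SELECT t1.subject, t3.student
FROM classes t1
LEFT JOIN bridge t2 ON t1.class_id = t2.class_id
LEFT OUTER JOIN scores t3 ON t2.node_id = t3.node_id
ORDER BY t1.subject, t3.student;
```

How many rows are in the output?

Joins associate left-to-right: classes LEFT JOIN bridge on class_id gives 5 intermediate row(s).
Then LEFT JOIN `scores t3` on node_id: each of those 5 rows is kept; rows whose t2.node_id has no match in t3 get NULL for t3's columns.
Result: 6 row(s).

6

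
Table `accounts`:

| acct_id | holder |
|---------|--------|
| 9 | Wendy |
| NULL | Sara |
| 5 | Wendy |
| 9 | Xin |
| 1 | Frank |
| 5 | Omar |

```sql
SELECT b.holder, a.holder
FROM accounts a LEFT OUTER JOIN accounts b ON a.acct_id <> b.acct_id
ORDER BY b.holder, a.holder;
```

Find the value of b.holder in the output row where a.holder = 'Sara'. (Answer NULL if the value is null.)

LEFT JOIN keeps every row from `accounts a`; unmatched rows get NULL for `accounts b`'s columns.
Matching on a.acct_id <> b.acct_id. A NULL in a compared column never satisfies the condition.
Matched pairs: 16; unmatched a rows kept: 1.

NULL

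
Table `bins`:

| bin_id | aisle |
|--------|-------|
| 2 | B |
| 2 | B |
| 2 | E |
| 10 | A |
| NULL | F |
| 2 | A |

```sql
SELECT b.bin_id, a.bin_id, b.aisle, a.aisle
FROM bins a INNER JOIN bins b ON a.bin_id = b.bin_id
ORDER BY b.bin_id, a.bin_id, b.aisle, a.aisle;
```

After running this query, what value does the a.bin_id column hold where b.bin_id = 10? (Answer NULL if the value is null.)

INNER JOIN keeps only pairs where the ON condition holds.
Matching on a.bin_id = b.bin_id. A NULL in a compared column never satisfies the condition.
- a (bin_id=2) pairs with 4 row(s) of b.
- a (bin_id=2) pairs with 4 row(s) of b.
- a (bin_id=2) pairs with 4 row(s) of b.
- a (bin_id=10) pairs with 1 row(s) of b.
- a (bin_id=NULL) has no partner → excluded.
- a (bin_id=2) pairs with 4 row(s) of b.

10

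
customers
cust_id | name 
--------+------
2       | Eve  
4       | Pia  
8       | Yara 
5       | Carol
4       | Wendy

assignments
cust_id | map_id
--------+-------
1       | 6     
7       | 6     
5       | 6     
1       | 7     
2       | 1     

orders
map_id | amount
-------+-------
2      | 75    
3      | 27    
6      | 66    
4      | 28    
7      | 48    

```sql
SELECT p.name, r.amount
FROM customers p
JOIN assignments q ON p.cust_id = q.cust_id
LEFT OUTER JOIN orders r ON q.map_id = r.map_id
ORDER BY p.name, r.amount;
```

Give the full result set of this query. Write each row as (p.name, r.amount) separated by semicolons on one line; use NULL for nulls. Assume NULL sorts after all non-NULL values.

Evaluate left to right. First `customers p INNER JOIN assignments q` on cust_id: 2 row(s).
Then LEFT JOIN `orders r` on map_id: each of those 2 rows is kept; rows whose q.map_id has no match in r get NULL for r's columns.

(Carol, 66); (Eve, NULL)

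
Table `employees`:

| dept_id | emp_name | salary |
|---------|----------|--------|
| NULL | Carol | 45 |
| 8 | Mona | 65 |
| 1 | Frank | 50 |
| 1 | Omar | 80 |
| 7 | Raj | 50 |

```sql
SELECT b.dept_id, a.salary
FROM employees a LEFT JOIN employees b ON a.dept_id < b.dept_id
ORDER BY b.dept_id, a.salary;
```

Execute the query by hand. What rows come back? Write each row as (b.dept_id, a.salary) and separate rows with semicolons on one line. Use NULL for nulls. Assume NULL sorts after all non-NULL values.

LEFT JOIN keeps every row from `employees a`; unmatched rows get NULL for `employees b`'s columns.
Matching on a.dept_id < b.dept_id. A NULL in a compared column never satisfies the condition.
Matched pairs: 5; unmatched a rows kept: 2.

(7, 50); (7, 80); (8, 50); (8, 50); (8, 80); (NULL, 45); (NULL, 65)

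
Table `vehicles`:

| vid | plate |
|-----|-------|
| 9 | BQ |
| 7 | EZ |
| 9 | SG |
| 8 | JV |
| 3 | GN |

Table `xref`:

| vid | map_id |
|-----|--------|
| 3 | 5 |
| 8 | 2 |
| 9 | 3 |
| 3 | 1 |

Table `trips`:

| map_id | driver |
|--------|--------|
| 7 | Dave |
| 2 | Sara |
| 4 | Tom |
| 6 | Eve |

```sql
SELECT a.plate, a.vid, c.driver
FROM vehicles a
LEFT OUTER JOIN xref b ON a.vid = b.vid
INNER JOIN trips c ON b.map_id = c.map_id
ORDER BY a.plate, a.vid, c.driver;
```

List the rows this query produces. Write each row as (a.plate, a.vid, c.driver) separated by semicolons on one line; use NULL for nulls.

Evaluate left to right. First `vehicles a LEFT JOIN xref b` on vid: 6 row(s).
Then INNER JOIN `trips c` on map_id: keep only rows whose b.map_id appears in c.

(JV, 8, Sara)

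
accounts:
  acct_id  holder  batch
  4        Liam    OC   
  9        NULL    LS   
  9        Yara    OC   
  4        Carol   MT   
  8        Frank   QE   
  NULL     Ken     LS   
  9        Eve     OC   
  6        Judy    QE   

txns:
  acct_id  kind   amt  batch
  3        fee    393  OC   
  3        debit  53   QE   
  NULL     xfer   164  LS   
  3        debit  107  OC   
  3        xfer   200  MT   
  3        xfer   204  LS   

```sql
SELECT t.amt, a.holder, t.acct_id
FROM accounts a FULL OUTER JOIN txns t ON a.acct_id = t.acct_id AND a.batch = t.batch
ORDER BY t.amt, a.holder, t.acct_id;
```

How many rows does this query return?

FULL OUTER JOIN keeps every row from both sides; unmatched rows get NULL for the other side's columns.
Matching on a.acct_id = t.acct_id AND a.batch = t.batch. A NULL in a compared column never satisfies the condition.
Matched pairs: 0; unmatched a rows kept: 8; unmatched t rows kept: 6.
Total: 0 matched + 14 padded = 14 rows.

14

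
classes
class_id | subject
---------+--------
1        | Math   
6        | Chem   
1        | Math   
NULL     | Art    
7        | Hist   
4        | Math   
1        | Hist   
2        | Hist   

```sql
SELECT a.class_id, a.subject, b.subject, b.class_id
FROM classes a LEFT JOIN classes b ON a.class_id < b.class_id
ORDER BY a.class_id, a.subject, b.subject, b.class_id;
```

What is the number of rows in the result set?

LEFT JOIN keeps every row from `classes a`; unmatched rows get NULL for `classes b`'s columns.
Matching on a.class_id < b.class_id. A NULL in a compared column never satisfies the condition.
- class_id=1: 4 matching b row(s), so 4 row(s) emitted.
- class_id=6: 1 matching b row(s), so 1 row(s) emitted.
- class_id=1: 4 matching b row(s), so 4 row(s) emitted.
- class_id=NULL: no b row matches, row kept with b columns NULL.
- class_id=7: no b row matches, row kept with b columns NULL.
- class_id=4: 2 matching b row(s), so 2 row(s) emitted.
- class_id=1: 4 matching b row(s), so 4 row(s) emitted.
- class_id=2: 3 matching b row(s), so 3 row(s) emitted.
Total: 18 matched + 2 padded = 20 rows.

20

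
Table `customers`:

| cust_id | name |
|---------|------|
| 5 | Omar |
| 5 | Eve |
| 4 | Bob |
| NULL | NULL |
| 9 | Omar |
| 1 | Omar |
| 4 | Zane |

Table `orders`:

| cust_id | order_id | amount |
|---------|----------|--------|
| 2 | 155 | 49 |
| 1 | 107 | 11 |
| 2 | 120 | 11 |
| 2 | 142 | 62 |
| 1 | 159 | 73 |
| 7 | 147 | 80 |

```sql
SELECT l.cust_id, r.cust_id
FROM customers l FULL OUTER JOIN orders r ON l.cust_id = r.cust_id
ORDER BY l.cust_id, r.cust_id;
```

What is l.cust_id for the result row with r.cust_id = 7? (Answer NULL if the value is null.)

NULL

FULL OUTER JOIN keeps every row from both sides; unmatched rows get NULL for the other side's columns.
Matching on l.cust_id = r.cust_id. A NULL in a compared column never satisfies the condition.
- l[0] cust_id=5 → no match; kept with NULLs on the r side.
- l[1] cust_id=5 → no match; kept with NULLs on the r side.
- l[2] cust_id=4 → no match; kept with NULLs on the r side.
- l[3] cust_id=NULL → no match; kept with NULLs on the r side.
- l[4] cust_id=9 → no match; kept with NULLs on the r side.
- l[5] cust_id=1 → 2 match(es) in r → 2 row(s).
- l[6] cust_id=4 → no match; kept with NULLs on the r side.
- 4 row(s) from r found no l partner → padded with NULL.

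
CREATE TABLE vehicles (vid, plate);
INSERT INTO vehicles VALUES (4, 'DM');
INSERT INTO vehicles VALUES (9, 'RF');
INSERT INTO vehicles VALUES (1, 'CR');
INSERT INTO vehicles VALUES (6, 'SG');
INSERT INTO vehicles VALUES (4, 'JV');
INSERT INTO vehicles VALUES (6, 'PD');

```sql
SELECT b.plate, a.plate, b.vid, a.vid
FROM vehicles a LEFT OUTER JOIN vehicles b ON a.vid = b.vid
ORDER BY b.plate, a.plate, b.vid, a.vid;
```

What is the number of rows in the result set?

10

LEFT JOIN keeps every row from `vehicles a`; unmatched rows get NULL for `vehicles b`'s columns.
Matching on a.vid = b.vid.
- a (vid=4) pairs with 2 row(s) of b.
- a (vid=9) pairs with 1 row(s) of b.
- a (vid=1) pairs with 1 row(s) of b.
- a (vid=6) pairs with 2 row(s) of b.
- a (vid=4) pairs with 2 row(s) of b.
- a (vid=6) pairs with 2 row(s) of b.
Total: 10 rows.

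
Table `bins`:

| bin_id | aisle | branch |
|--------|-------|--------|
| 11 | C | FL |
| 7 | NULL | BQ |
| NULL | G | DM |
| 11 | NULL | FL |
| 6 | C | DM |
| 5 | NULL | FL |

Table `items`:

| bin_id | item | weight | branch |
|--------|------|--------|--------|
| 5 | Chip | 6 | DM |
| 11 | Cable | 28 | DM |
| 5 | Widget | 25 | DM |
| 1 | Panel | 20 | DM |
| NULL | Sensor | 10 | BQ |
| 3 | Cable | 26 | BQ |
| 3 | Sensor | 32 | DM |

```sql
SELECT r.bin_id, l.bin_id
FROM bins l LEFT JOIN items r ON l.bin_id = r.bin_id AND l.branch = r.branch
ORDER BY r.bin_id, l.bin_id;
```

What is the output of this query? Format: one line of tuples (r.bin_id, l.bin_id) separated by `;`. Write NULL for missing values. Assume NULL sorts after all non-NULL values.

(NULL, 5); (NULL, 6); (NULL, 7); (NULL, 11); (NULL, 11); (NULL, NULL)

LEFT JOIN keeps every row from `bins`; unmatched rows get NULL for `items`'s columns.
Matching on l.bin_id = r.bin_id AND l.branch = r.branch. A NULL in a compared column never satisfies the condition.
Matched pairs: 0; unmatched l rows kept: 6.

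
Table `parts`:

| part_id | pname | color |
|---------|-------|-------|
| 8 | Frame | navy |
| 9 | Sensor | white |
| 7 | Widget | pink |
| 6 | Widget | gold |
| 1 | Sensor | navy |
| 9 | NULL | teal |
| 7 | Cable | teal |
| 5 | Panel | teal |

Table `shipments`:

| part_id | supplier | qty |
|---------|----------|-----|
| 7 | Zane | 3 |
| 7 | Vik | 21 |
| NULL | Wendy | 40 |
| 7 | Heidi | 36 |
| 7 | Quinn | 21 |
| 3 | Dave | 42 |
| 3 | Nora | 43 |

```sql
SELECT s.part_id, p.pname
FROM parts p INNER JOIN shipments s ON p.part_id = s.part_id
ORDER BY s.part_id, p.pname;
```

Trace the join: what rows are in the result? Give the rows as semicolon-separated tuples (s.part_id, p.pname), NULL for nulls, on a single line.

(7, Cable); (7, Cable); (7, Cable); (7, Cable); (7, Widget); (7, Widget); (7, Widget); (7, Widget)

INNER JOIN keeps only pairs where the ON condition holds.
Matching on p.part_id = s.part_id. A NULL in a compared column never satisfies the condition.
Matched pairs: 8.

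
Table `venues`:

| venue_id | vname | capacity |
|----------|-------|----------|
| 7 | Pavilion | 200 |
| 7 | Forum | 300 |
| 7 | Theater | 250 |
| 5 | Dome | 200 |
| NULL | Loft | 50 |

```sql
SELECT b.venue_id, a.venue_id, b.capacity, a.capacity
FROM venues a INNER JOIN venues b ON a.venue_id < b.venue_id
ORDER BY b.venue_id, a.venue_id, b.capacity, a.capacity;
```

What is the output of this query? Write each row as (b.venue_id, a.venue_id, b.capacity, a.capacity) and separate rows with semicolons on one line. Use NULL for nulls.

(7, 5, 200, 200); (7, 5, 250, 200); (7, 5, 300, 200)

INNER JOIN keeps only pairs where the ON condition holds.
Matching on a.venue_id < b.venue_id. A NULL in a compared column never satisfies the condition.
Matched pairs: 3.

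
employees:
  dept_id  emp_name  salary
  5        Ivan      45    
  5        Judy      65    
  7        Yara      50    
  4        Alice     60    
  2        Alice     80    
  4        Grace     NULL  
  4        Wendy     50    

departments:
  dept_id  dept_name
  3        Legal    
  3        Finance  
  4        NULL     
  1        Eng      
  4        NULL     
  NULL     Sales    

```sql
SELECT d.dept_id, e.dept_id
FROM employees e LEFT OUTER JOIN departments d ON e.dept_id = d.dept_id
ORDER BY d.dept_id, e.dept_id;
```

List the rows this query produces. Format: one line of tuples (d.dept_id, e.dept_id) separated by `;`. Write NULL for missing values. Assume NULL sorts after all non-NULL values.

LEFT JOIN keeps every row from `employees`; unmatched rows get NULL for `departments`'s columns.
Matching on e.dept_id = d.dept_id. A NULL in a compared column never satisfies the condition.
- e row (dept_id=5): no match → kept, d columns NULL.
- e row (dept_id=5): no match → kept, d columns NULL.
- e row (dept_id=7): no match → kept, d columns NULL.
- e row (dept_id=4): matches 2 d row(s) → 2 output row(s).
- e row (dept_id=2): no match → kept, d columns NULL.
- e row (dept_id=4): matches 2 d row(s) → 2 output row(s).
- e row (dept_id=4): matches 2 d row(s) → 2 output row(s).
After projecting and ordering:
d.dept_id | e.dept_id
4 | 4
4 | 4
4 | 4
4 | 4
4 | 4
4 | 4
NULL | 2
NULL | 5
NULL | 5
NULL | 7

(4, 4); (4, 4); (4, 4); (4, 4); (4, 4); (4, 4); (NULL, 2); (NULL, 5); (NULL, 5); (NULL, 7)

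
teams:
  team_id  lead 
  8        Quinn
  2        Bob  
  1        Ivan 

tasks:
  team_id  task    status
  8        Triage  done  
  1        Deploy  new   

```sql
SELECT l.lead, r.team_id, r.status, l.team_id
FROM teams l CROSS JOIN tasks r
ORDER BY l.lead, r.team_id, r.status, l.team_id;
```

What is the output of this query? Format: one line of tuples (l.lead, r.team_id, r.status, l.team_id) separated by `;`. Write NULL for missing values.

CROSS JOIN pairs every row of `teams` with every row of `tasks`: 3 × 2 = 6 rows.
After projecting and ordering:
l.lead | r.team_id | r.status | l.team_id
Bob | 1 | new | 2
Bob | 8 | done | 2
Ivan | 1 | new | 1
Ivan | 8 | done | 1
Quinn | 1 | new | 8
Quinn | 8 | done | 8

(Bob, 1, new, 2); (Bob, 8, done, 2); (Ivan, 1, new, 1); (Ivan, 8, done, 1); (Quinn, 1, new, 8); (Quinn, 8, done, 8)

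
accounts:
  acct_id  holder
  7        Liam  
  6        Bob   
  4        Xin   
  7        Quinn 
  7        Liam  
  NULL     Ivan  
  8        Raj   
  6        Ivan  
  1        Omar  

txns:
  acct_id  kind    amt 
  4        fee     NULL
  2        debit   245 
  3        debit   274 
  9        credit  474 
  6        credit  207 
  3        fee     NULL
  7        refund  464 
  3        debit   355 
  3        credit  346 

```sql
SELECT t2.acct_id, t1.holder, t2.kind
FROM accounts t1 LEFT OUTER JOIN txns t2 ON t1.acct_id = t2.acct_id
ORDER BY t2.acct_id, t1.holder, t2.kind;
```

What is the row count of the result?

9

LEFT JOIN keeps every row from `accounts`; unmatched rows get NULL for `txns`'s columns.
Matching on t1.acct_id = t2.acct_id. A NULL in a compared column never satisfies the condition.
- t1 row (acct_id=7): matches 1 t2 row(s) → 1 output row(s).
- t1 row (acct_id=6): matches 1 t2 row(s) → 1 output row(s).
- t1 row (acct_id=4): matches 1 t2 row(s) → 1 output row(s).
- t1 row (acct_id=7): matches 1 t2 row(s) → 1 output row(s).
- t1 row (acct_id=7): matches 1 t2 row(s) → 1 output row(s).
- t1 row (acct_id=NULL): no match → kept, t2 columns NULL.
- t1 row (acct_id=8): no match → kept, t2 columns NULL.
- t1 row (acct_id=6): matches 1 t2 row(s) → 1 output row(s).
- t1 row (acct_id=1): no match → kept, t2 columns NULL.
Total: 6 matched + 3 padded = 9 rows.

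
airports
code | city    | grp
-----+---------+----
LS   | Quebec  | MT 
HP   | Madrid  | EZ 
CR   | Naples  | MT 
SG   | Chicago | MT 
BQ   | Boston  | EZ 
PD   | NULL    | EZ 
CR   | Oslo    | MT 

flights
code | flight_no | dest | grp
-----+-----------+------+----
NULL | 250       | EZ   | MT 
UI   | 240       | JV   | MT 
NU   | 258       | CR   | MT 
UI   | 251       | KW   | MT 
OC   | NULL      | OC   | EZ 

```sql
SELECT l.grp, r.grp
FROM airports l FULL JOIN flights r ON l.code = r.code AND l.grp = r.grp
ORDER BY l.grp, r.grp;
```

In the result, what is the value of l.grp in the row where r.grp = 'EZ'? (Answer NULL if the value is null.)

FULL OUTER JOIN keeps every row from both sides; unmatched rows get NULL for the other side's columns.
Matching on l.code = r.code AND l.grp = r.grp. A NULL in a compared column never satisfies the condition.
Matched pairs: 0; unmatched l rows kept: 7; unmatched r rows kept: 5.

NULL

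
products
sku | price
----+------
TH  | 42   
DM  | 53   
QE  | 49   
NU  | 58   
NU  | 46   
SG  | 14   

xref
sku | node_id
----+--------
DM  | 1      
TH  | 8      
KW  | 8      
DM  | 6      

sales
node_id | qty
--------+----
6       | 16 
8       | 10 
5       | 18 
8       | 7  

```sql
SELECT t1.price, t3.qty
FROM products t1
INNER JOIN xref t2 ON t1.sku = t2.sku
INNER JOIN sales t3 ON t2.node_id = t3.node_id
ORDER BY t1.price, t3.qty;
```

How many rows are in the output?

Step 1 — t1 INNER JOIN t2 on sku → 3 row(s).
Then INNER JOIN `sales t3` on node_id: keep only rows whose t2.node_id appears in t3.
Result: 3 row(s).

3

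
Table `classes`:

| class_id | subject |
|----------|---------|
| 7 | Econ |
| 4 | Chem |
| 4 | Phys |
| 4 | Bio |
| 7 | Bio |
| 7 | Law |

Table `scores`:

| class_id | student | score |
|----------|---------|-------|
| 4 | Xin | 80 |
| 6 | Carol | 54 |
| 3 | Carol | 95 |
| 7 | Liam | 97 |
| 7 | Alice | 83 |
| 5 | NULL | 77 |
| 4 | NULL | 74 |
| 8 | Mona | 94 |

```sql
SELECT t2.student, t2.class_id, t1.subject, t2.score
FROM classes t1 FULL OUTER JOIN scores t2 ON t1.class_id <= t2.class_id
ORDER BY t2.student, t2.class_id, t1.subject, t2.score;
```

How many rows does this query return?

FULL OUTER JOIN keeps every row from both sides; unmatched rows get NULL for the other side's columns.
Matching on t1.class_id <= t2.class_id.
Matched pairs: 30; unmatched t1 rows kept: 0; unmatched t2 rows kept: 1.
Total: 30 matched + 1 padded = 31 rows.

31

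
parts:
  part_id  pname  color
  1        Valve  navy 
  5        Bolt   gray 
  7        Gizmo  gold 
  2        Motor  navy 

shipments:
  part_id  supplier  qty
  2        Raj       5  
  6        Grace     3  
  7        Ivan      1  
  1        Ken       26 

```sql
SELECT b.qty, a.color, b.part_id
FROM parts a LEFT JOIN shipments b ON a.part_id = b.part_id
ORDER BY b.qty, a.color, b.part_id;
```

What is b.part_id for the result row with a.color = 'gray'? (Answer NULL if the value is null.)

NULL

LEFT JOIN keeps every row from `parts`; unmatched rows get NULL for `shipments`'s columns.
Matching on a.part_id = b.part_id.
- part_id=1: 1 matching b row(s), so 1 row(s) emitted.
- part_id=5: no b row matches, row kept with b columns NULL.
- part_id=7: 1 matching b row(s), so 1 row(s) emitted.
- part_id=2: 1 matching b row(s), so 1 row(s) emitted.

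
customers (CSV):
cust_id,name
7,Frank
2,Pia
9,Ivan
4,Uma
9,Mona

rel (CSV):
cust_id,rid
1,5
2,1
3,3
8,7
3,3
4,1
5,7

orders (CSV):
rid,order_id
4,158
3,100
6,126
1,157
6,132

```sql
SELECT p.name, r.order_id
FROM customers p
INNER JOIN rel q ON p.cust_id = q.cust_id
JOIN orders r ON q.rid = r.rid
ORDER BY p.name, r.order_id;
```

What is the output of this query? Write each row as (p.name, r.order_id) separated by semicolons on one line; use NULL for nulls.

Evaluate left to right. First `customers p INNER JOIN rel q` on cust_id: 2 row(s).
Then INNER JOIN `orders r` on rid: keep only rows whose q.rid appears in r.

(Pia, 157); (Uma, 157)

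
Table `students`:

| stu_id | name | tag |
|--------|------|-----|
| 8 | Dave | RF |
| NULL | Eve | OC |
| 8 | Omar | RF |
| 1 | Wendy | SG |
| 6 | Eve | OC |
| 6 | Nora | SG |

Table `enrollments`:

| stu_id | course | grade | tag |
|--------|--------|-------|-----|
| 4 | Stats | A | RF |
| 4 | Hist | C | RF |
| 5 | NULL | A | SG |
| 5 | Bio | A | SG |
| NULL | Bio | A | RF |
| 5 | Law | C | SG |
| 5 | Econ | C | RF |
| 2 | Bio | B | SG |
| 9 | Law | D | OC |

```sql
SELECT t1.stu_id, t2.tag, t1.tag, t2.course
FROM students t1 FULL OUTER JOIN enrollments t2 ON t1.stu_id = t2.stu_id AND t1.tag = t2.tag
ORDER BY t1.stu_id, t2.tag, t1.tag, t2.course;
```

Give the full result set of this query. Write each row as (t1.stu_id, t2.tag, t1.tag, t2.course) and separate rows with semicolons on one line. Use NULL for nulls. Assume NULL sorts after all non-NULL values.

(1, NULL, SG, NULL); (6, NULL, OC, NULL); (6, NULL, SG, NULL); (8, NULL, RF, NULL); (8, NULL, RF, NULL); (NULL, OC, NULL, Law); (NULL, RF, NULL, Bio); (NULL, RF, NULL, Econ); (NULL, RF, NULL, Hist); (NULL, RF, NULL, Stats); (NULL, SG, NULL, Bio); (NULL, SG, NULL, Bio); (NULL, SG, NULL, Law); (NULL, SG, NULL, NULL); (NULL, NULL, OC, NULL)

FULL OUTER JOIN keeps every row from both sides; unmatched rows get NULL for the other side's columns.
Matching on t1.stu_id = t2.stu_id AND t1.tag = t2.tag. A NULL in a compared column never satisfies the condition.
- stu_id=8, tag=RF: no t2 row matches, row kept with t2 columns NULL.
- stu_id=NULL, tag=OC: no t2 row matches, row kept with t2 columns NULL.
- stu_id=8, tag=RF: no t2 row matches, row kept with t2 columns NULL.
- stu_id=1, tag=SG: no t2 row matches, row kept with t2 columns NULL.
- stu_id=6, tag=OC: no t2 row matches, row kept with t2 columns NULL.
- stu_id=6, tag=SG: no t2 row matches, row kept with t2 columns NULL.
- plus 9 unmatched t2 row(s), each kept with NULL t1 columns.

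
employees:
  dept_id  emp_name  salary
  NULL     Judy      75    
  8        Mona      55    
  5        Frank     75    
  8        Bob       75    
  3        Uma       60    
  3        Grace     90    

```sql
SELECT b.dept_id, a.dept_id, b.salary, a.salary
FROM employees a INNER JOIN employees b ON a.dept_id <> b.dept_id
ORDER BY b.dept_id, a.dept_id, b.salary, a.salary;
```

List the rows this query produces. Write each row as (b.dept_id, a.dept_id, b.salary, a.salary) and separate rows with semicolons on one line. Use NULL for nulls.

(3, 5, 60, 75); (3, 5, 90, 75); (3, 8, 60, 55); (3, 8, 60, 75); (3, 8, 90, 55); (3, 8, 90, 75); (5, 3, 75, 60); (5, 3, 75, 90); (5, 8, 75, 55); (5, 8, 75, 75); (8, 3, 55, 60); (8, 3, 55, 90); (8, 3, 75, 60); (8, 3, 75, 90); (8, 5, 55, 75); (8, 5, 75, 75)

INNER JOIN keeps only pairs where the ON condition holds.
Matching on a.dept_id <> b.dept_id. A NULL in a compared column never satisfies the condition.
- a (dept_id=NULL) has no partner → excluded.
- a (dept_id=8) pairs with 3 row(s) of b.
- a (dept_id=5) pairs with 4 row(s) of b.
- a (dept_id=8) pairs with 3 row(s) of b.
- a (dept_id=3) pairs with 3 row(s) of b.
- a (dept_id=3) pairs with 3 row(s) of b.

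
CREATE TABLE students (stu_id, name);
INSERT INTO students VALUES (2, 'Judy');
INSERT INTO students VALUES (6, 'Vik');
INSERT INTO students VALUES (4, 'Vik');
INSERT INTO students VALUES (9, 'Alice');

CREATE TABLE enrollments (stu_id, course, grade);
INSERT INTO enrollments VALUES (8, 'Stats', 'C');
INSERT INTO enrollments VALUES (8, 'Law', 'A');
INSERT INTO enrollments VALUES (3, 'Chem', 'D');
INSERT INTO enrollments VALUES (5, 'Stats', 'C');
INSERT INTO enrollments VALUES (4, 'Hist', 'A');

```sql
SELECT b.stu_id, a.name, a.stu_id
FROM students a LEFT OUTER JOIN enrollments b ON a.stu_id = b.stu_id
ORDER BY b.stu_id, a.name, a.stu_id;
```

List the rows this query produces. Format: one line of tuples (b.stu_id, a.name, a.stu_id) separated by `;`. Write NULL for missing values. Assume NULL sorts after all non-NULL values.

(4, Vik, 4); (NULL, Alice, 9); (NULL, Judy, 2); (NULL, Vik, 6)

LEFT JOIN keeps every row from `students`; unmatched rows get NULL for `enrollments`'s columns.
Matching on a.stu_id = b.stu_id.
- a[0] stu_id=2 → no match; kept with NULLs on the b side.
- a[1] stu_id=6 → no match; kept with NULLs on the b side.
- a[2] stu_id=4 → 1 match(es) in b → 1 row(s).
- a[3] stu_id=9 → no match; kept with NULLs on the b side.
After projecting and ordering:
b.stu_id | a.name | a.stu_id
4 | Vik | 4
NULL | Alice | 9
NULL | Judy | 2
NULL | Vik | 6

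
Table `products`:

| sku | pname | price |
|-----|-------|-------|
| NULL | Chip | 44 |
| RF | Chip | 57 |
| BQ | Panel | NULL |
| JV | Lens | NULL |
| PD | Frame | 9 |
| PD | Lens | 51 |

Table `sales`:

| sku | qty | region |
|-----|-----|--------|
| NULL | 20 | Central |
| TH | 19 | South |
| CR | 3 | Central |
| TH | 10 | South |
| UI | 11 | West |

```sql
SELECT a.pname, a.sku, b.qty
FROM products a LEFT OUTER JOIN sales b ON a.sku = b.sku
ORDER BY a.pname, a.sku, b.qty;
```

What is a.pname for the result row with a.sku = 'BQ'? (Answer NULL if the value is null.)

LEFT JOIN keeps every row from `products`; unmatched rows get NULL for `sales`'s columns.
Matching on a.sku = b.sku. A NULL in a compared column never satisfies the condition.
- a row (sku=NULL): no match → kept, b columns NULL.
- a row (sku=RF): no match → kept, b columns NULL.
- a row (sku=BQ): no match → kept, b columns NULL.
- a row (sku=JV): no match → kept, b columns NULL.
- a row (sku=PD): no match → kept, b columns NULL.
- a row (sku=PD): no match → kept, b columns NULL.

Panel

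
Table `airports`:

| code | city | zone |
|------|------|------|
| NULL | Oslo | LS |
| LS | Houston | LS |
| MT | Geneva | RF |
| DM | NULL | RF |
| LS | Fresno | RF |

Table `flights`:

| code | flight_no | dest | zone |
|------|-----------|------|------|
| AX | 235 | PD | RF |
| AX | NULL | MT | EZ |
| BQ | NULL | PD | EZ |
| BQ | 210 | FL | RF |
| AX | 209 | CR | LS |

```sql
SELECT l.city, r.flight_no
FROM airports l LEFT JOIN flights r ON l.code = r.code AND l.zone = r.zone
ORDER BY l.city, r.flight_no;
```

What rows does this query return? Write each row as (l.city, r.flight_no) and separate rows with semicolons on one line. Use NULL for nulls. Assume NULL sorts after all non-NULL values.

(Fresno, NULL); (Geneva, NULL); (Houston, NULL); (Oslo, NULL); (NULL, NULL)

LEFT JOIN keeps every row from `airports`; unmatched rows get NULL for `flights`'s columns.
Matching on l.code = r.code AND l.zone = r.zone. A NULL in a compared column never satisfies the condition.
- code=NULL, zone=LS: no r row matches, row kept with r columns NULL.
- code=LS, zone=LS: no r row matches, row kept with r columns NULL.
- code=MT, zone=RF: no r row matches, row kept with r columns NULL.
- code=DM, zone=RF: no r row matches, row kept with r columns NULL.
- code=LS, zone=RF: no r row matches, row kept with r columns NULL.
After projecting and ordering:
l.city | r.flight_no
Fresno | NULL
Geneva | NULL
Houston | NULL
Oslo | NULL
NULL | NULL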